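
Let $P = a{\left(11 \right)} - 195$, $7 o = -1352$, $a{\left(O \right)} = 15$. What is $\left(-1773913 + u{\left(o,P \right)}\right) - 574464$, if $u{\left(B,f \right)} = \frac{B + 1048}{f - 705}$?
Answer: $- \frac{14548201499}{6195} \approx -2.3484 \cdot 10^{6}$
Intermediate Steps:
$o = - \frac{1352}{7}$ ($o = \frac{1}{7} \left(-1352\right) = - \frac{1352}{7} \approx -193.14$)
$P = -180$ ($P = 15 - 195 = -180$)
$u{\left(B,f \right)} = \frac{1048 + B}{-705 + f}$
$\left(-1773913 + u{\left(o,P \right)}\right) - 574464 = \left(-1773913 + \frac{1048 - \frac{1352}{7}}{-705 - 180}\right) - 574464 = \left(-1773913 + \frac{1}{-885} \cdot \frac{5984}{7}\right) - 574464 = \left(-1773913 - \frac{5984}{6195}\right) - 574464 = - \frac{10989397019}{6195} - 574464 = - \frac{14548201499}{6195}$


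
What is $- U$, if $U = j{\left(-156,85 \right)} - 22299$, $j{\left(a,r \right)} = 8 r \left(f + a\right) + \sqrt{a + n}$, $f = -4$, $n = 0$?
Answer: $131099 - 2 i \sqrt{39} \approx 1.311 \cdot 10^{5} - 12.49 i$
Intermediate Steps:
$j{\left(a,r \right)} = \sqrt{a} + 8 r \left(-4 + a\right)$ ($j{\left(a,r \right)} = 8 r \left(-4 + a\right) + \sqrt{a + 0} = 8 r \left(-4 + a\right) + \sqrt{a} = \sqrt{a} + 8 r \left(-4 + a\right)$)
$U = -131099 + 2 i \sqrt{39}$ ($U = \left(\sqrt{-156} - 2720 + 8 \left(-156\right) 85\right) - 22299 = \left(2 i \sqrt{39} - 2720 - 106080\right) - 22299 = \left(-108800 + 2 i \sqrt{39}\right) - 22299 = -131099 + 2 i \sqrt{39} \approx -1.311 \cdot 10^{5} + 12.49 i$)
$- U = - (-131099 + 2 i \sqrt{39}) = 131099 - 2 i \sqrt{39}$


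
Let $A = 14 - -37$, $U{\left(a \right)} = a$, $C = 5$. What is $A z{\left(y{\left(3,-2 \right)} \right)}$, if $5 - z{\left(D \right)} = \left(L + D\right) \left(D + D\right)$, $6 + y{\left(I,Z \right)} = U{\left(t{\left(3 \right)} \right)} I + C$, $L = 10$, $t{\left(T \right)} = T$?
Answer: $-14433$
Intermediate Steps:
$y{\left(I,Z \right)} = -1 + 3 I$ ($y{\left(I,Z \right)} = -6 + \left(3 I + 5\right) = -6 + \left(5 + 3 I\right) = -1 + 3 I$)
$z{\left(D \right)} = 5 - 2 D \left(10 + D\right)$ ($z{\left(D \right)} = 5 - \left(10 + D\right) \left(D + D\right) = 5 - \left(10 + D\right) 2 D = 5 - 2 D \left(10 + D\right)$)
$A = 51$ ($A = 14 + 37 = 51$)
$A z{\left(y{\left(3,-2 \right)} \right)} = 51 \left(5 - 20 \left(-1 + 3 \cdot 3\right) - 2 \left(-1 + 3 \cdot 3\right)^{2}\right) = 51 \left(5 - 20 \left(-1 + 9\right) - 2 \left(-1 + 9\right)^{2}\right) = 51 \left(5 - 160 - 2 \cdot 8^{2}\right) = 51 \left(5 - 160 - 128\right) = 51 \left(-283\right) = -14433$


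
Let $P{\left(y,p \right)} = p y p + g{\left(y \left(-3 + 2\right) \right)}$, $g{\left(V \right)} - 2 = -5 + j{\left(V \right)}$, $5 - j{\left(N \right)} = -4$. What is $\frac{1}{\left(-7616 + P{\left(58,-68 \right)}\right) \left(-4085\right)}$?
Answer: $- \frac{1}{1064477470} \approx -9.3943 \cdot 10^{-10}$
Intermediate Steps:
$j{\left(N \right)} = 9$ ($j{\left(N \right)} = 5 - -4 = 5 + 4 = 9$)
$g{\left(V \right)} = 6$ ($g{\left(V \right)} = 2 + \left(-5 + 9\right) = 2 + 4 = 6$)
$P{\left(y,p \right)} = 6 + y p^{2}$ ($P{\left(y,p \right)} = p y p + 6 = y p^{2} + 6 = 6 + y p^{2}$)
$\frac{1}{\left(-7616 + P{\left(58,-68 \right)}\right) \left(-4085\right)} = \frac{1}{\left(-7616 + \left(6 + 58 \left(-68\right)^{2}\right)\right) \left(-4085\right)} = \frac{1}{-7616 + \left(6 + 58 \cdot 4624\right)} \left(- \frac{1}{4085}\right) = \frac{1}{-7616 + \left(6 + 268192\right)} \left(- \frac{1}{4085}\right) = \frac{1}{-7616 + 268198} \left(- \frac{1}{4085}\right) = \frac{1}{260582} \left(- \frac{1}{4085}\right) = - \frac{1}{1064477470}$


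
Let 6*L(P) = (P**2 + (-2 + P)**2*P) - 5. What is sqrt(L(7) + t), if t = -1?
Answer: sqrt(142)/2 ≈ 5.9582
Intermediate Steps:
L(P) = -5/6 + P**2/6 + P*(-2 + P)**2/6 (L(P) = ((P**2 + (-2 + P)**2*P) - 5)/6 = ((P**2 + P*(-2 + P)**2) - 5)/6 = (-5 + P**2 + P*(-2 + P)**2)/6 = -5/6 + P**2/6 + P*(-2 + P)**2/6)
sqrt(L(7) + t) = sqrt((-5/6 + (1/6)*7**2 + (1/6)*7*(-2 + 7)**2) - 1) = sqrt((-5/6 + (1/6)*49 + (1/6)*7*5**2) - 1) = sqrt((-5/6 + 49/6 + (1/6)*7*25) - 1) = sqrt((-5/6 + 49/6 + 175/6) - 1) = sqrt(73/2 - 1) = sqrt(71/2) = sqrt(142)/2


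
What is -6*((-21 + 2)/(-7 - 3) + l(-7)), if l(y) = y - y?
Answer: -57/5 ≈ -11.400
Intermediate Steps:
l(y) = 0
-6*((-21 + 2)/(-7 - 3) + l(-7)) = -6*((-21 + 2)/(-7 - 3) + 0) = -6*(-19/(-10) + 0) = -6*(-19*(-⅒) + 0) = -6*(19/10 + 0) = -6*19/10 = -57/5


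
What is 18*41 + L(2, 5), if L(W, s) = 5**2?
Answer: 763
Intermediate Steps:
L(W, s) = 25
18*41 + L(2, 5) = 18*41 + 25 = 738 + 25 = 763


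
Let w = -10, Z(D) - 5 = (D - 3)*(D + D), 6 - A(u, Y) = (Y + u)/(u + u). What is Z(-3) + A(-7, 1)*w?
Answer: -103/7 ≈ -14.714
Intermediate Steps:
A(u, Y) = 6 - (Y + u)/(2*u) (A(u, Y) = 6 - (Y + u)/(u + u) = 6 - (Y + u)/(2*u))
Z(D) = 5 + 2*D*(-3 + D) (Z(D) = 5 + (D - 3)*(D + D) = 5 + (-3 + D)*(2*D) = 5 + 2*D*(-3 + D))
Z(-3) + A(-7, 1)*w = (5 - 6*(-3) + 2*(-3)**2) + ((1/2)*(-1*1 + 11*(-7))/(-7))*(-10) = (5 + 18 + 2*9) + ((1/2)*(-1/7)*(-1 - 77))*(-10) = (5 + 18 + 18) + ((1/2)*(-1/7)*(-78))*(-10) = 41 + (39/7)*(-10) = 41 - 390/7 = -103/7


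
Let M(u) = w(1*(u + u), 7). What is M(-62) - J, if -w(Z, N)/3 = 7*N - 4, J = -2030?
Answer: 1895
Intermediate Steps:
w(Z, N) = 12 - 21*N (w(Z, N) = -3*(7*N - 4) = -3*(-4 + 7*N) = 12 - 21*N)
M(u) = -135 (M(u) = 12 - 21*7 = 12 - 147 = -135)
M(-62) - J = -135 - 1*(-2030) = -135 + 2030 = 1895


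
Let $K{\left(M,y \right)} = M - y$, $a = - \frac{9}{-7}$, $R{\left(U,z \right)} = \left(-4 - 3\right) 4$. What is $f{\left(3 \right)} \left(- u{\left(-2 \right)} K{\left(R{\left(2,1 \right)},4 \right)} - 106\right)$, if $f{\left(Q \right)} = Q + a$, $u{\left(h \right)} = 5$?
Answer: $\frac{1620}{7} \approx 231.43$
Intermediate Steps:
$R{\left(U,z \right)} = -28$ ($R{\left(U,z \right)} = \left(-7\right) 4 = -28$)
$a = \frac{9}{7}$ ($a = \left(-9\right) \left(- \frac{1}{7}\right) = \frac{9}{7} \approx 1.2857$)
$f{\left(Q \right)} = \frac{9}{7} + Q$ ($f{\left(Q \right)} = Q + \frac{9}{7} = \frac{9}{7} + Q$)
$f{\left(3 \right)} \left(- u{\left(-2 \right)} K{\left(R{\left(2,1 \right)},4 \right)} - 106\right) = \left(\frac{9}{7} + 3\right) \left(\left(-1\right) 5 \left(-28 - 4\right) - 106\right) = \frac{30 \left(- 5 \left(-28 - 4\right) - 106\right)}{7} = \frac{30 \left(\left(-5\right) \left(-32\right) - 106\right)}{7} = \frac{30 \left(160 - 106\right)}{7} = \frac{30}{7} \cdot 54 = \frac{1620}{7}$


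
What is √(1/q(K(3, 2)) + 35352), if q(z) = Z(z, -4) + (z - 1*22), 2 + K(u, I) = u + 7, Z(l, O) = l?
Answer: √1272666/6 ≈ 188.02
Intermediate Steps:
K(u, I) = 5 + u (K(u, I) = -2 + (u + 7) = -2 + (7 + u) = 5 + u)
q(z) = -22 + 2*z (q(z) = z + (z - 1*22) = z + (z - 22) = z + (-22 + z) = -22 + 2*z)
√(1/q(K(3, 2)) + 35352) = √(1/(-22 + 2*(5 + 3)) + 35352) = √(1/(-22 + 2*8) + 35352) = √(1/(-22 + 16) + 35352) = √(1/(-6) + 35352) = √(-⅙ + 35352) = √(212111/6) = √1272666/6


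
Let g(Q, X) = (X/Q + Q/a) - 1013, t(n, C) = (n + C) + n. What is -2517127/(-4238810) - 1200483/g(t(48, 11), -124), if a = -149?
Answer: 40584292899506629/34292362870520 ≈ 1183.5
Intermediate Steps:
t(n, C) = C + 2*n (t(n, C) = (C + n) + n = C + 2*n)
g(Q, X) = -1013 - Q/149 + X/Q (g(Q, X) = (X/Q + Q/(-149)) - 1013 = (X/Q + Q*(-1/149)) - 1013 = (X/Q - Q/149) - 1013 = (-Q/149 + X/Q) - 1013 = -1013 - Q/149 + X/Q)
-2517127/(-4238810) - 1200483/g(t(48, 11), -124) = -2517127/(-4238810) - 1200483/(-1013 - (11 + 2*48)/149 - 124/(11 + 2*48)) = -2517127*(-1/4238810) - 1200483/(-1013 - (11 + 96)/149 - 124/(11 + 96)) = 2517127/4238810 - 1200483/(-1013 - 1/149*107 - 124/107) = 2517127/4238810 - 1200483/(-1013 - 107/149 - 124*1/107) = 2517127/4238810 - 1200483/(-1013 - 107/149 - 124/107) = 2517127/4238810 - 1200483/(-16180184/15943) = 2517127/4238810 - 1200483*(-15943/16180184) = 2517127/4238810 + 19139300469/16180184 = 40584292899506629/34292362870520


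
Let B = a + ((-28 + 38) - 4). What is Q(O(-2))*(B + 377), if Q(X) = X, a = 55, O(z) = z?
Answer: -876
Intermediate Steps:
B = 61 (B = 55 + ((-28 + 38) - 4) = 55 + (10 - 4) = 55 + 6 = 61)
Q(O(-2))*(B + 377) = -2*(61 + 377) = -2*438 = -876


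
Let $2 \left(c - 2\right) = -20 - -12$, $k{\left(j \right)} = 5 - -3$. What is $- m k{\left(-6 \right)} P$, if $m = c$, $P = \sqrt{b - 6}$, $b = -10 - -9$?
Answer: $16 i \sqrt{7} \approx 42.332 i$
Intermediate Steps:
$b = -1$ ($b = -10 + 9 = -1$)
$P = i \sqrt{7}$ ($P = \sqrt{-1 - 6} = \sqrt{-7} = i \sqrt{7} \approx 2.6458 i$)
$k{\left(j \right)} = 8$ ($k{\left(j \right)} = 5 + 3 = 8$)
$c = -2$ ($c = 2 + \frac{-20 - -12}{2} = 2 + \frac{-20 + 12}{2} = 2 + \frac{1}{2} \left(-8\right) = 2 - 4 = -2$)
$m = -2$
$- m k{\left(-6 \right)} P = - \left(-2\right) 8 i \sqrt{7} = - \left(-16\right) i \sqrt{7} = 16 i \sqrt{7}$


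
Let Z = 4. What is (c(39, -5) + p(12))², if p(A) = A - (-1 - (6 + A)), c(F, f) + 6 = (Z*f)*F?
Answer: 570025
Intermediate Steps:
c(F, f) = -6 + 4*F*f (c(F, f) = -6 + (4*f)*F = -6 + 4*F*f)
p(A) = 7 + 2*A (p(A) = A - (-1 + (-6 - A)) = A - (-7 - A) = A + (7 + A) = 7 + 2*A)
(c(39, -5) + p(12))² = ((-6 + 4*39*(-5)) + (7 + 2*12))² = ((-6 - 780) + (7 + 24))² = (-786 + 31)² = (-755)² = 570025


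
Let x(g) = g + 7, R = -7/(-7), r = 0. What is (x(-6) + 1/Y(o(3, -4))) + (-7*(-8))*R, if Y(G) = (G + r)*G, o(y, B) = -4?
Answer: 913/16 ≈ 57.063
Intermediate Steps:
R = 1 (R = -7*(-⅐) = 1)
Y(G) = G² (Y(G) = (G + 0)*G = G*G = G²)
x(g) = 7 + g
(x(-6) + 1/Y(o(3, -4))) + (-7*(-8))*R = ((7 - 6) + 1/((-4)²)) - 7*(-8)*1 = (1 + 1/16) + 56*1 = (1 + 1/16) + 56 = 17/16 + 56 = 913/16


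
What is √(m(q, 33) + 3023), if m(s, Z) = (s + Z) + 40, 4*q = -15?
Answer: √12369/2 ≈ 55.608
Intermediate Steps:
q = -15/4 (q = (¼)*(-15) = -15/4 ≈ -3.7500)
m(s, Z) = 40 + Z + s (m(s, Z) = (Z + s) + 40 = 40 + Z + s)
√(m(q, 33) + 3023) = √((40 + 33 - 15/4) + 3023) = √(277/4 + 3023) = √(12369/4) = √12369/2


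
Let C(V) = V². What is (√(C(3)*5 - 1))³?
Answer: 88*√11 ≈ 291.86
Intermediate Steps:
(√(C(3)*5 - 1))³ = (√(3²*5 - 1))³ = (√(9*5 - 1))³ = (√(45 - 1))³ = (√44)³ = (2*√11)³ = 88*√11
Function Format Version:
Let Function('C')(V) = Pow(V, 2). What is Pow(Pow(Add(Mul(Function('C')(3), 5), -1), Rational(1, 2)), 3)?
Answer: Mul(88, Pow(11, Rational(1, 2))) ≈ 291.86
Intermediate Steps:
Pow(Pow(Add(Mul(Function('C')(3), 5), -1), Rational(1, 2)), 3) = Pow(Pow(Add(Mul(Pow(3, 2), 5), -1), Rational(1, 2)), 3) = Pow(Pow(Add(Mul(9, 5), -1), Rational(1, 2)), 3) = Pow(Pow(Add(45, -1), Rational(1, 2)), 3) = Pow(Pow(44, Rational(1, 2)), 3) = Pow(Mul(2, Pow(11, Rational(1, 2))), 3) = Mul(88, Pow(11, Rational(1, 2)))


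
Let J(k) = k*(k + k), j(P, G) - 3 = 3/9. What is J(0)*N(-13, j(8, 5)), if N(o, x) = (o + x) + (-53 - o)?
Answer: 0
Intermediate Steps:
j(P, G) = 10/3 (j(P, G) = 3 + 3/9 = 3 + 3*(1/9) = 3 + 1/3 = 10/3)
J(k) = 2*k**2 (J(k) = k*(2*k) = 2*k**2)
N(o, x) = -53 + x
J(0)*N(-13, j(8, 5)) = (2*0**2)*(-53 + 10/3) = (2*0)*(-149/3) = 0*(-149/3) = 0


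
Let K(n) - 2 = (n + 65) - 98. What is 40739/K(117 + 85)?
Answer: 40739/171 ≈ 238.24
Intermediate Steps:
K(n) = -31 + n (K(n) = 2 + ((n + 65) - 98) = 2 + ((65 + n) - 98) = 2 + (-33 + n) = -31 + n)
40739/K(117 + 85) = 40739/(-31 + (117 + 85)) = 40739/(-31 + 202) = 40739/171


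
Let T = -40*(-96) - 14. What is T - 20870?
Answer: -17044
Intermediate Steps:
T = 3826 (T = 3840 - 14 = 3826)
T - 20870 = 3826 - 20870 = -17044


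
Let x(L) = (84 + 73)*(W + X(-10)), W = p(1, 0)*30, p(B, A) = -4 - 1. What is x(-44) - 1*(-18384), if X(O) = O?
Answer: -6736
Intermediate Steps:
p(B, A) = -5
W = -150 (W = -5*30 = -150)
x(L) = -25120 (x(L) = (84 + 73)*(-150 - 10) = 157*(-160) = -25120)
x(-44) - 1*(-18384) = -25120 - 1*(-18384) = -25120 + 18384 = -6736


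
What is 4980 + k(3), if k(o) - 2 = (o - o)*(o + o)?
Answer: 4982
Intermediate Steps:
k(o) = 2 (k(o) = 2 + (o - o)*(o + o) = 2 + 0*(2*o) = 2 + 0 = 2)
4980 + k(3) = 4980 + 2 = 4982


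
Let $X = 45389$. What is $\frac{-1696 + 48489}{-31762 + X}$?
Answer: $\frac{46793}{13627} \approx 3.4338$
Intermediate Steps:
$\frac{-1696 + 48489}{-31762 + X} = \frac{-1696 + 48489}{-31762 + 45389} = \frac{46793}{13627}$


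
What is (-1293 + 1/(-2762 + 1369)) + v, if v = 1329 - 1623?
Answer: -2210692/1393 ≈ -1587.0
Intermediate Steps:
v = -294
(-1293 + 1/(-2762 + 1369)) + v = (-1293 + 1/(-2762 + 1369)) - 294 = (-1293 + 1/(-1393)) - 294 = (-1293 - 1/1393) - 294 = -1801150/1393 - 294 = -2210692/1393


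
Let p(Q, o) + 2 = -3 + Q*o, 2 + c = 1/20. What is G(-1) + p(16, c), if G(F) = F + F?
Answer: -191/5 ≈ -38.200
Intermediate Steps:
G(F) = 2*F
c = -39/20 (c = -2 + 1/20 = -39/20 ≈ -1.9500)
p(Q, o) = -5 + Q*o (p(Q, o) = -2 + (-3 + Q*o) = -5 + Q*o)
G(-1) + p(16, c) = 2*(-1) + (-5 + 16*(-39/20)) = -2 + (-5 - 156/5) = -2 - 181/5 = -191/5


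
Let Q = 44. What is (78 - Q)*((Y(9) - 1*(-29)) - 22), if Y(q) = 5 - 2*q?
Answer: -204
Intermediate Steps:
(78 - Q)*((Y(9) - 1*(-29)) - 22) = (78 - 1*44)*(((5 - 2*9) - 1*(-29)) - 22) = (78 - 44)*(((5 - 18) + 29) - 22) = 34*((-13 + 29) - 22) = 34*(16 - 22) = 34*(-6) = -204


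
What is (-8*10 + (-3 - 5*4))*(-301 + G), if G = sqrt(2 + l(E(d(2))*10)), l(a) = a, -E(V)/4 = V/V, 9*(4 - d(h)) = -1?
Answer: 31003 - 103*I*sqrt(38) ≈ 31003.0 - 634.93*I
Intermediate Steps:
d(h) = 37/9 (d(h) = 4 - 1/9*(-1) = 4 + 1/9 = 37/9)
E(V) = -4 (E(V) = -4*V/V = -4*1 = -4)
G = I*sqrt(38) (G = sqrt(2 - 4*10) = sqrt(2 - 40) = sqrt(-38) = I*sqrt(38) ≈ 6.1644*I)
(-8*10 + (-3 - 5*4))*(-301 + G) = (-8*10 + (-3 - 5*4))*(-301 + I*sqrt(38)) = (-80 + (-3 - 20))*(-301 + I*sqrt(38)) = (-80 - 23)*(-301 + I*sqrt(38)) = -103*(-301 + I*sqrt(38)) = 31003 - 103*I*sqrt(38)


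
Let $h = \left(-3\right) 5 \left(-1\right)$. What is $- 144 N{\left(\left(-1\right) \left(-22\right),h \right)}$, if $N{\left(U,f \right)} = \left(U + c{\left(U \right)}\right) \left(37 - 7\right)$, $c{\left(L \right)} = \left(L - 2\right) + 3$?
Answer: $-194400$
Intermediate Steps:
$c{\left(L \right)} = 1 + L$ ($c{\left(L \right)} = \left(-2 + L\right) + 3 = 1 + L$)
$h = 15$ ($h = \left(-15\right) \left(-1\right) = 15$)
$N{\left(U,f \right)} = 30 + 60 U$ ($N{\left(U,f \right)} = \left(U + \left(1 + U\right)\right) \left(37 - 7\right) = \left(1 + 2 U\right) 30 = 30 + 60 U$)
$- 144 N{\left(\left(-1\right) \left(-22\right),h \right)} = - 144 \left(30 + 60 \left(\left(-1\right) \left(-22\right)\right)\right) = - 144 \left(30 + 60 \cdot 22\right) = - 144 \left(30 + 1320\right) = \left(-144\right) 1350 = -194400$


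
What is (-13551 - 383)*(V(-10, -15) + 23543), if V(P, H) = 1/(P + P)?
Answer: -3280474653/10 ≈ -3.2805e+8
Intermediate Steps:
V(P, H) = 1/(2*P)
(-13551 - 383)*(V(-10, -15) + 23543) = (-13551 - 383)*((½)/(-10) + 23543) = -13934*((½)*(-⅒) + 23543) = -13934*(-1/20 + 23543) = -13934*470859/20 = -3280474653/10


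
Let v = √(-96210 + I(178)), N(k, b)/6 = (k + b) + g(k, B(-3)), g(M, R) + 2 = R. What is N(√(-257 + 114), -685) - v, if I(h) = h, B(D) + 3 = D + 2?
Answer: -4146 - 4*I*√6002 + 6*I*√143 ≈ -4146.0 - 238.14*I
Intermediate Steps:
B(D) = -1 + D (B(D) = -3 + (D + 2) = -3 + (2 + D) = -1 + D)
g(M, R) = -2 + R
N(k, b) = -36 + 6*b + 6*k (N(k, b) = 6*((k + b) + (-2 + (-1 - 3))) = 6*((b + k) + (-2 - 4)) = 6*((b + k) - 6) = 6*(-6 + b + k) = -36 + 6*b + 6*k)
v = 4*I*√6002 (v = √(-96210 + 178) = √(-96032) = 4*I*√6002 ≈ 309.89*I)
N(√(-257 + 114), -685) - v = (-36 + 6*(-685) + 6*√(-257 + 114)) - 4*I*√6002 = (-36 - 4110 + 6*√(-143)) - 4*I*√6002 = (-36 - 4110 + 6*(I*√143)) - 4*I*√6002 = (-36 - 4110 + 6*I*√143) - 4*I*√6002 = (-4146 + 6*I*√143) - 4*I*√6002 = -4146 - 4*I*√6002 + 6*I*√143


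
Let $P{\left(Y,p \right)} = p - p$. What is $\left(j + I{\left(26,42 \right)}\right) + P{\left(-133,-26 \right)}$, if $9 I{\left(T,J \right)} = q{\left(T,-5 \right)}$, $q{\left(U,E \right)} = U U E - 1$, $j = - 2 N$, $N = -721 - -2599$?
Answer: $- \frac{12395}{3} \approx -4131.7$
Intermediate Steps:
$N = 1878$ ($N = -721 + 2599 = 1878$)
$P{\left(Y,p \right)} = 0$
$j = -3756$ ($j = \left(-2\right) 1878 = -3756$)
$q{\left(U,E \right)} = -1 + E U^{2}$ ($q{\left(U,E \right)} = U^{2} E - 1 = E U^{2} - 1 = -1 + E U^{2}$)
$I{\left(T,J \right)} = - \frac{1}{9} - \frac{5 T^{2}}{9}$ ($I{\left(T,J \right)} = \frac{-1 - 5 T^{2}}{9} = - \frac{1}{9} - \frac{5 T^{2}}{9}$)
$\left(j + I{\left(26,42 \right)}\right) + P{\left(-133,-26 \right)} = \left(-3756 - \left(\frac{1}{9} + \frac{5 \cdot 26^{2}}{9}\right)\right) + 0 = \left(-3756 - \frac{1127}{3}\right) + 0 = - \frac{12395}{3} + 0 = - \frac{12395}{3}$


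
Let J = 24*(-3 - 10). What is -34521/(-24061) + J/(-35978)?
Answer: 624751785/432833329 ≈ 1.4434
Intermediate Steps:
J = -312 (J = 24*(-13) = -312)
-34521/(-24061) + J/(-35978) = -34521/(-24061) - 312/(-35978) = -34521*(-1/24061) - 312*(-1/35978) = 34521/24061 + 156/17989 = 624751785/432833329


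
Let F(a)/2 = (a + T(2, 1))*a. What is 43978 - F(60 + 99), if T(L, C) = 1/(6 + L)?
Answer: -26495/4 ≈ -6623.8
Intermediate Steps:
F(a) = 2*a*(1/8 + a) (F(a) = 2*((a + 1/(6 + 2))*a) = 2*((a + 1/8)*a) = 2*((1/8 + a)*a) = 2*(a*(1/8 + a)) = 2*a*(1/8 + a))
43978 - F(60 + 99) = 43978 - (60 + 99)*(1 + 8*(60 + 99))/4 = 43978 - 159*(1 + 8*159)/4 = 43978 - 159*(1 + 1272)/4 = 43978 - 159*1273/4 = 43978 - 1*202407/4 = 43978 - 202407/4 = -26495/4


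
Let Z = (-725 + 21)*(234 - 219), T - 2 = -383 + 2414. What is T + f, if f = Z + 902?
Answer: -7625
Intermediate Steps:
T = 2033 (T = 2 + (-383 + 2414) = 2 + 2031 = 2033)
Z = -10560 (Z = -704*15 = -10560)
f = -9658 (f = -10560 + 902 = -9658)
T + f = 2033 - 9658 = -7625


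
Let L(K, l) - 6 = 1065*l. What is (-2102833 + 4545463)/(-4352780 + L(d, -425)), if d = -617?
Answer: -2442630/4805399 ≈ -0.50831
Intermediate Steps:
L(K, l) = 6 + 1065*l
(-2102833 + 4545463)/(-4352780 + L(d, -425)) = (-2102833 + 4545463)/(-4352780 + (6 + 1065*(-425))) = 2442630/(-4352780 + (6 - 452625)) = 2442630/(-4352780 - 452619) = 2442630/(-4805399) = 2442630*(-1/4805399) = -2442630/4805399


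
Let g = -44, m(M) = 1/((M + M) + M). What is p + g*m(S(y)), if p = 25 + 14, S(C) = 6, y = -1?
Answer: 329/9 ≈ 36.556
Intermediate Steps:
m(M) = 1/(3*M) (m(M) = 1/(2*M + M) = 1/(3*M))
p = 39
p + g*m(S(y)) = 39 - 44/(3*6) = 39 - 44*1/18 = 39 - 22/9 = 329/9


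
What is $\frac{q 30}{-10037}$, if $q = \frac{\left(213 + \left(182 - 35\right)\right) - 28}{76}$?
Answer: $- \frac{2490}{190703} \approx -0.013057$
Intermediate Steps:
$q = \frac{83}{19}$ ($q = \left(\left(213 + 147\right) - 28\right) \frac{1}{76} = \left(360 - 28\right) \frac{1}{76} = 332 \cdot \frac{1}{76} = \frac{83}{19} \approx 4.3684$)
$\frac{q 30}{-10037} = \frac{\frac{83}{19} \cdot 30}{-10037} = \frac{2490}{19} \left(- \frac{1}{10037}\right) = - \frac{2490}{190703}$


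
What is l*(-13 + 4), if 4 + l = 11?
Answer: -63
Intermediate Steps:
l = 7 (l = -4 + 11 = 7)
l*(-13 + 4) = 7*(-13 + 4) = 7*(-9) = -63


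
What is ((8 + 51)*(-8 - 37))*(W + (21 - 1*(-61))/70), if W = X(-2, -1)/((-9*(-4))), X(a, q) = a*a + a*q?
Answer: -49737/14 ≈ -3552.6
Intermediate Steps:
X(a, q) = a**2 + a*q
W = 1/6 (W = (-2*(-2 - 1))/((-9*(-4))) = -2*(-3)/36 = 6*(1/36) = 1/6 ≈ 0.16667)
((8 + 51)*(-8 - 37))*(W + (21 - 1*(-61))/70) = ((8 + 51)*(-8 - 37))*(1/6 + (21 - 1*(-61))/70) = (59*(-45))*(1/6 + (21 + 61)*(1/70)) = -2655*(1/6 + 82*(1/70)) = -2655*(1/6 + 41/35) = -2655*281/210 = -49737/14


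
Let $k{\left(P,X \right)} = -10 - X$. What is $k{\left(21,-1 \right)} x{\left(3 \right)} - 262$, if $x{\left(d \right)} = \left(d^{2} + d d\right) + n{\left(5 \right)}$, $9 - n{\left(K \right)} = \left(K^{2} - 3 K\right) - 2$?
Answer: $-433$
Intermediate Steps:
$n{\left(K \right)} = 11 - K^{2} + 3 K$ ($n{\left(K \right)} = 9 - \left(\left(K^{2} - 3 K\right) - 2\right) = 9 - \left(-2 + K^{2} - 3 K\right) = 9 + \left(2 - K^{2} + 3 K\right) = 11 - K^{2} + 3 K$)
$x{\left(d \right)} = 1 + 2 d^{2}$ ($x{\left(d \right)} = \left(d^{2} + d d\right) + \left(11 - 5^{2} + 3 \cdot 5\right) = \left(d^{2} + d^{2}\right) + \left(11 - 25 + 15\right) = 2 d^{2} + \left(11 - 25 + 15\right) = 2 d^{2} + 1 = 1 + 2 d^{2}$)
$k{\left(21,-1 \right)} x{\left(3 \right)} - 262 = \left(-10 - -1\right) \left(1 + 2 \cdot 3^{2}\right) - 262 = \left(-10 + 1\right) \left(1 + 2 \cdot 9\right) - 262 = - 9 \left(1 + 18\right) - 262 = \left(-9\right) 19 - 262 = -171 - 262 = -433$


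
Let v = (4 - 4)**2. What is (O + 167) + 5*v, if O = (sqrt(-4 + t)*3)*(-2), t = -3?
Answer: 167 - 6*I*sqrt(7) ≈ 167.0 - 15.875*I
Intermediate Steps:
v = 0 (v = 0**2 = 0)
O = -6*I*sqrt(7) (O = (sqrt(-4 - 3)*3)*(-2) = (sqrt(-7)*3)*(-2) = ((I*sqrt(7))*3)*(-2) = (3*I*sqrt(7))*(-2) = -6*I*sqrt(7) ≈ -15.875*I)
(O + 167) + 5*v = (-6*I*sqrt(7) + 167) + 5*0 = (167 - 6*I*sqrt(7)) + 0 = 167 - 6*I*sqrt(7)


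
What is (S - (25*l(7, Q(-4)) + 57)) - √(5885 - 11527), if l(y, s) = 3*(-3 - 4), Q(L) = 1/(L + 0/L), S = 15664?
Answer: 16132 - I*√5642 ≈ 16132.0 - 75.113*I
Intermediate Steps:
Q(L) = 1/L (Q(L) = 1/(L + 0) = 1/L)
l(y, s) = -21 (l(y, s) = 3*(-7) = -21)
(S - (25*l(7, Q(-4)) + 57)) - √(5885 - 11527) = (15664 - (25*(-21) + 57)) - √(5885 - 11527) = (15664 - (-525 + 57)) - √(-5642) = (15664 - 1*(-468)) - I*√5642 = (15664 + 468) - I*√5642 = 16132 - I*√5642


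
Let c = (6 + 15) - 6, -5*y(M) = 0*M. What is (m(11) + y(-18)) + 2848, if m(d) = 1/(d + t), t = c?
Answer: 74049/26 ≈ 2848.0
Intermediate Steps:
y(M) = 0 (y(M) = -0*M = -⅕*0 = 0)
c = 15 (c = 21 - 6 = 15)
t = 15
m(d) = 1/(15 + d) (m(d) = 1/(d + 15) = 1/(15 + d))
(m(11) + y(-18)) + 2848 = (1/(15 + 11) + 0) + 2848 = (1/26 + 0) + 2848 = 1/26 + 2848 = 74049/26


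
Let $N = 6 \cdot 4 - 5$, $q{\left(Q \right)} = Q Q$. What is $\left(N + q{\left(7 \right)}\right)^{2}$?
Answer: $4624$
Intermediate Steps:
$q{\left(Q \right)} = Q^{2}$
$N = 19$ ($N = 24 - 5 = 19$)
$\left(N + q{\left(7 \right)}\right)^{2} = \left(19 + 7^{2}\right)^{2} = \left(19 + 49\right)^{2} = 68^{2} = 4624$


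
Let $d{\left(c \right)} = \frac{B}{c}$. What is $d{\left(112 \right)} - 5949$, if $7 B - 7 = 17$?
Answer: $- \frac{582999}{98} \approx -5949.0$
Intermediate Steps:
$B = \frac{24}{7}$ ($B = 1 + \frac{1}{7} \cdot 17 = 1 + \frac{17}{7} = \frac{24}{7} \approx 3.4286$)
$d{\left(c \right)} = \frac{24}{7 c}$
$d{\left(112 \right)} - 5949 = \frac{24}{7 \cdot 112} - 5949 = \frac{24}{7} \cdot \frac{1}{112} - 5949 = \frac{3}{98} - 5949 = - \frac{582999}{98}$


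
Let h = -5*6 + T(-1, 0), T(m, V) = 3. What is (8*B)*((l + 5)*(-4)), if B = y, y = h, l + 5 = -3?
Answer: -2592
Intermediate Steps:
l = -8 (l = -5 - 3 = -8)
h = -27 (h = -5*6 + 3 = -30 + 3 = -27)
y = -27
B = -27
(8*B)*((l + 5)*(-4)) = (8*(-27))*((-8 + 5)*(-4)) = -(-648)*(-4) = -216*12 = -2592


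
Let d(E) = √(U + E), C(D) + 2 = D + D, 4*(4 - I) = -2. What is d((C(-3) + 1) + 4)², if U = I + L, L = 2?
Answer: 7/2 ≈ 3.5000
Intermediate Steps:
I = 9/2 (I = 4 - ¼*(-2) = 4 + ½ = 9/2 ≈ 4.5000)
U = 13/2 (U = 9/2 + 2 = 13/2 ≈ 6.5000)
C(D) = -2 + 2*D (C(D) = -2 + (D + D) = -2 + 2*D)
d(E) = √(13/2 + E)
d((C(-3) + 1) + 4)² = (√(26 + 4*(((-2 + 2*(-3)) + 1) + 4))/2)² = (√(26 + 4*(((-2 - 6) + 1) + 4))/2)² = (√(26 + 4*((-8 + 1) + 4))/2)² = (√(26 + 4*(-7 + 4))/2)² = (√(26 + 4*(-3))/2)² = (√(26 - 12)/2)² = (√14/2)² = 7/2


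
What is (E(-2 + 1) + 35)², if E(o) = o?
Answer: 1156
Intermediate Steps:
(E(-2 + 1) + 35)² = ((-2 + 1) + 35)² = (-1 + 35)² = 34² = 1156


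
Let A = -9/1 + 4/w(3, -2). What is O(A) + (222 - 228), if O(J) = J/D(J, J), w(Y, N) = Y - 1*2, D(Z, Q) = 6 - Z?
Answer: -71/11 ≈ -6.4545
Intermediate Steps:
w(Y, N) = -2 + Y (w(Y, N) = Y - 2 = -2 + Y)
A = -5 (A = -9/1 + 4/(-2 + 3) = -9*1 + 4/1 = -9 + 4*1 = -9 + 4 = -5)
O(J) = J/(6 - J)
O(A) + (222 - 228) = -1*(-5)/(-6 - 5) + (222 - 228) = -1*(-5)/(-11) - 6 = -1*(-5)*(-1/11) - 6 = -5/11 - 6 = -71/11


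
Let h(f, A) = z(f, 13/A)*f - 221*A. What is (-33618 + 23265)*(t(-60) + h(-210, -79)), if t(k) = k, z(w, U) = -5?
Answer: -191002497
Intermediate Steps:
h(f, A) = -221*A - 5*f (h(f, A) = -5*f - 221*A = -221*A - 5*f)
(-33618 + 23265)*(t(-60) + h(-210, -79)) = (-33618 + 23265)*(-60 + (-221*(-79) - 5*(-210))) = -10353*(-60 + (17459 + 1050)) = -10353*(-60 + 18509) = -10353*18449 = -191002497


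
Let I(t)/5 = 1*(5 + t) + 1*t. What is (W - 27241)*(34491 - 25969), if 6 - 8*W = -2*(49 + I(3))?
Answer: -463839677/2 ≈ -2.3192e+8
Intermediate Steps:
I(t) = 25 + 10*t (I(t) = 5*(1*(5 + t) + 1*t) = 5*((5 + t) + t) = 5*(5 + 2*t) = 25 + 10*t)
W = 107/4 (W = 3/4 - (-1)*(49 + (25 + 10*3))/4 = 3/4 - (-1)*(49 + (25 + 30))/4 = 3/4 - (-1)*(49 + 55)/4 = 3/4 - (-1)*104/4 = 3/4 - 1/8*(-208) = 3/4 + 26 = 107/4 ≈ 26.750)
(W - 27241)*(34491 - 25969) = (107/4 - 27241)*(34491 - 25969) = -108857/4*8522 = -463839677/2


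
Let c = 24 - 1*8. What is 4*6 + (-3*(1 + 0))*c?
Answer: -24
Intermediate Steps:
c = 16 (c = 24 - 8 = 16)
4*6 + (-3*(1 + 0))*c = 4*6 - 3*(1 + 0)*16 = 24 - 3*1*16 = 24 - 3*16 = 24 - 48 = -24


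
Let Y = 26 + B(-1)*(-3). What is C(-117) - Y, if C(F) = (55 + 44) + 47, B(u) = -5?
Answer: 105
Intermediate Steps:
C(F) = 146 (C(F) = 99 + 47 = 146)
Y = 41 (Y = 26 - 5*(-3) = 26 + 15 = 41)
C(-117) - Y = 146 - 1*41 = 146 - 41 = 105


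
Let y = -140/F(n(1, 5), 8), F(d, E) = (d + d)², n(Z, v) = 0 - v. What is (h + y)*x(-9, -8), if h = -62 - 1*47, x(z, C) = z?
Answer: 4968/5 ≈ 993.60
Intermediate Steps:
n(Z, v) = -v
h = -109 (h = -62 - 47 = -109)
F(d, E) = 4*d² (F(d, E) = (2*d)² = 4*d²)
y = -7/5 (y = -140/(4*(-1*5)²) = -140/(4*(-5)²) = -140/(4*25) = -140/100 = -140*1/100 = -7/5 ≈ -1.4000)
(h + y)*x(-9, -8) = (-109 - 7/5)*(-9) = -552/5*(-9) = 4968/5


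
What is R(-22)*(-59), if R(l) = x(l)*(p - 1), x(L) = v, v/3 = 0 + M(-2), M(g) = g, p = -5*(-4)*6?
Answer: 42126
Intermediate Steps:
p = 120 (p = 20*6 = 120)
v = -6 (v = 3*(0 - 2) = 3*(-2) = -6)
x(L) = -6
R(l) = -714 (R(l) = -6*(120 - 1) = -6*119 = -714)
R(-22)*(-59) = -714*(-59) = 42126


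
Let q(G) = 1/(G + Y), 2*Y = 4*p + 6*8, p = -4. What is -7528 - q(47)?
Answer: -474265/63 ≈ -7528.0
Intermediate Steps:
Y = 16 (Y = (4*(-4) + 6*8)/2 = (-16 + 48)/2 = (1/2)*32 = 16)
q(G) = 1/(16 + G) (q(G) = 1/(G + 16) = 1/(16 + G))
-7528 - q(47) = -7528 - 1/(16 + 47) = -7528 - 1/63 = -474265/63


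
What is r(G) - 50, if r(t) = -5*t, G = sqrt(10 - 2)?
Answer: -50 - 10*sqrt(2) ≈ -64.142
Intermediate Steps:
G = 2*sqrt(2) (G = sqrt(8) = 2*sqrt(2) ≈ 2.8284)
r(G) - 50 = -10*sqrt(2) - 50 = -50 - 10*sqrt(2)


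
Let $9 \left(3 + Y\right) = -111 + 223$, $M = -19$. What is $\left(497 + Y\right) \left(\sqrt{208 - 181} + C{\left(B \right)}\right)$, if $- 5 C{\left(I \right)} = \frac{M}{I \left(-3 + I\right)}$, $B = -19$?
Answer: $\frac{2279}{495} + \frac{4558 \sqrt{3}}{3} \approx 2636.2$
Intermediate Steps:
$C{\left(I \right)} = \frac{19}{5 I \left(-3 + I\right)}$ ($C{\left(I \right)} = - \frac{\left(-19\right) \frac{1}{I \left(-3 + I\right)}}{5} = - \frac{\left(-19\right) \frac{1}{I} \frac{1}{-3 + I}}{5} = \frac{19}{5 I \left(-3 + I\right)}$)
$Y = \frac{85}{9}$ ($Y = -3 + \frac{-111 + 223}{9} = -3 + \frac{1}{9} \cdot 112 = -3 + \frac{112}{9} = \frac{85}{9} \approx 9.4444$)
$\left(497 + Y\right) \left(\sqrt{208 - 181} + C{\left(B \right)}\right) = \left(497 + \frac{85}{9}\right) \left(\sqrt{208 - 181} + \frac{19}{5 \left(-19\right) \left(-3 - 19\right)}\right) = \frac{4558 \left(\sqrt{27} + \frac{19}{5} \left(- \frac{1}{19}\right) \frac{1}{-22}\right)}{9} = \frac{4558 \left(3 \sqrt{3} + \frac{19}{5} \left(- \frac{1}{19}\right) \left(- \frac{1}{22}\right)\right)}{9} = \frac{4558 \left(3 \sqrt{3} + \frac{1}{110}\right)}{9} = \frac{4558 \left(\frac{1}{110} + 3 \sqrt{3}\right)}{9} = \frac{2279}{495} + \frac{4558 \sqrt{3}}{3}$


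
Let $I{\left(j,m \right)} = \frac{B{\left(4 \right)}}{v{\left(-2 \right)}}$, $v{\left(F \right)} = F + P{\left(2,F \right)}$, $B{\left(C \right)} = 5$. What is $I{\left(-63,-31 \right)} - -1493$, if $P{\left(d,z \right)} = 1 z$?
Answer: $\frac{5967}{4} \approx 1491.8$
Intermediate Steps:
$P{\left(d,z \right)} = z$
$v{\left(F \right)} = 2 F$ ($v{\left(F \right)} = F + F = 2 F$)
$I{\left(j,m \right)} = - \frac{5}{4}$ ($I{\left(j,m \right)} = \frac{5}{2 \left(-2\right)} = \frac{5}{-4} = 5 \left(- \frac{1}{4}\right) = - \frac{5}{4}$)
$I{\left(-63,-31 \right)} - -1493 = - \frac{5}{4} - -1493 = - \frac{5}{4} + 1493 = \frac{5967}{4}$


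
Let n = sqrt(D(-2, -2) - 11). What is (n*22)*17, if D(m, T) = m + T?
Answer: 374*I*sqrt(15) ≈ 1448.5*I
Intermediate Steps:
D(m, T) = T + m
n = I*sqrt(15) (n = sqrt((-2 - 2) - 11) = sqrt(-4 - 11) = sqrt(-15) = I*sqrt(15) ≈ 3.873*I)
(n*22)*17 = ((I*sqrt(15))*22)*17 = (22*I*sqrt(15))*17 = 374*I*sqrt(15)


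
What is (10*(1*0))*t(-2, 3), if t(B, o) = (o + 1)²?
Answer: 0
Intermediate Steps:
t(B, o) = (1 + o)²
(10*(1*0))*t(-2, 3) = (10*(1*0))*(1 + 3)² = (10*0)*4² = 0*16 = 0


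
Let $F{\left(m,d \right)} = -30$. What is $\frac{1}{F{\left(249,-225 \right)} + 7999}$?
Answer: $\frac{1}{7969} \approx 0.00012549$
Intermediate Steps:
$\frac{1}{F{\left(249,-225 \right)} + 7999} = \frac{1}{-30 + 7999} = \frac{1}{7969}$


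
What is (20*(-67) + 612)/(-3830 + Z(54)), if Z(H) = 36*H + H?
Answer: 91/229 ≈ 0.39738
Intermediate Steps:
Z(H) = 37*H
(20*(-67) + 612)/(-3830 + Z(54)) = (20*(-67) + 612)/(-3830 + 37*54) = (-1340 + 612)/(-3830 + 1998) = -728/(-1832) = -728*(-1/1832) = 91/229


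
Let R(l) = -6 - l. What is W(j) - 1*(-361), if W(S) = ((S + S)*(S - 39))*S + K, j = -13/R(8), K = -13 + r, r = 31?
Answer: 429911/1372 ≈ 313.35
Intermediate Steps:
K = 18 (K = -13 + 31 = 18)
j = 13/14 (j = -13/(-6 - 1*8) = -13/(-6 - 8) = -13/(-14) = -13*(-1/14) = 13/14 ≈ 0.92857)
W(S) = 18 + 2*S²*(-39 + S) (W(S) = ((S + S)*(S - 39))*S + 18 = ((2*S)*(-39 + S))*S + 18 = (2*S*(-39 + S))*S + 18 = 2*S²*(-39 + S) + 18 = 18 + 2*S²*(-39 + S))
W(j) - 1*(-361) = (18 - 78*(13/14)² + 2*(13/14)³) - 1*(-361) = (18 - 78*169/196 + 2*(2197/2744)) + 361 = (18 - 6591/98 + 2197/1372) + 361 = -65381/1372 + 361 = 429911/1372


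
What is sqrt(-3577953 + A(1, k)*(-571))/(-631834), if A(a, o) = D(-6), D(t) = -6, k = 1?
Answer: -I*sqrt(3574527)/631834 ≈ -0.0029923*I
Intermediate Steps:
A(a, o) = -6
sqrt(-3577953 + A(1, k)*(-571))/(-631834) = sqrt(-3577953 - 6*(-571))/(-631834) = sqrt(-3577953 + 3426)*(-1/631834) = sqrt(-3574527)*(-1/631834) = (I*sqrt(3574527))*(-1/631834) = -I*sqrt(3574527)/631834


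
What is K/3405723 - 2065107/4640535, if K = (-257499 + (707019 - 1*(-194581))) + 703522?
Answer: -86610078784/1756041864645 ≈ -0.049321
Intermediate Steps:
K = 1347623 (K = (-257499 + (707019 + 194581)) + 703522 = (-257499 + 901600) + 703522 = 644101 + 703522 = 1347623)
K/3405723 - 2065107/4640535 = 1347623/3405723 - 2065107/4640535 = 1347623*(1/3405723) - 2065107*1/4640535 = 1347623/3405723 - 688369/1546845 = -86610078784/1756041864645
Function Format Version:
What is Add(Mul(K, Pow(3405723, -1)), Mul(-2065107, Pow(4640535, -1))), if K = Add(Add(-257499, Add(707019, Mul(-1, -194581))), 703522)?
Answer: Rational(-86610078784, 1756041864645) ≈ -0.049321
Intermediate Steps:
K = 1347623 (K = Add(Add(-257499, Add(707019, 194581)), 703522) = Add(Add(-257499, 901600), 703522) = Add(644101, 703522) = 1347623)
Add(Mul(K, Pow(3405723, -1)), Mul(-2065107, Pow(4640535, -1))) = Add(Mul(1347623, Pow(3405723, -1)), Mul(-2065107, Pow(4640535, -1))) = Add(Mul(1347623, Rational(1, 3405723)), Mul(-2065107, Rational(1, 4640535))) = Add(Rational(1347623, 3405723), Rational(-688369, 1546845)) = Rational(-86610078784, 1756041864645)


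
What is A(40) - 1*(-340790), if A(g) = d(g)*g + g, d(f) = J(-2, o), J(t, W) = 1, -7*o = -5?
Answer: 340870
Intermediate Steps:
o = 5/7 (o = -1/7*(-5) = 5/7 ≈ 0.71429)
d(f) = 1
A(g) = 2*g (A(g) = 1*g + g = g + g = 2*g)
A(40) - 1*(-340790) = 2*40 - 1*(-340790) = 80 + 340790 = 340870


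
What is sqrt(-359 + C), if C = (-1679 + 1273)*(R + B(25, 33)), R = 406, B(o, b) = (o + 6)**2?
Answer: I*sqrt(555361) ≈ 745.23*I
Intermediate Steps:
B(o, b) = (6 + o)**2
C = -555002 (C = (-1679 + 1273)*(406 + (6 + 25)**2) = -406*(406 + 31**2) = -406*(406 + 961) = -406*1367 = -555002)
sqrt(-359 + C) = sqrt(-359 - 555002) = sqrt(-555361) = I*sqrt(555361)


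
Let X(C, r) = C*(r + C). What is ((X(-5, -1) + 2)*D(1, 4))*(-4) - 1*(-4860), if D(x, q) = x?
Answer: 4732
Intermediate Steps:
X(C, r) = C*(C + r)
((X(-5, -1) + 2)*D(1, 4))*(-4) - 1*(-4860) = ((-5*(-5 - 1) + 2)*1)*(-4) - 1*(-4860) = ((-5*(-6) + 2)*1)*(-4) + 4860 = ((30 + 2)*1)*(-4) + 4860 = (32*1)*(-4) + 4860 = 32*(-4) + 4860 = -128 + 4860 = 4732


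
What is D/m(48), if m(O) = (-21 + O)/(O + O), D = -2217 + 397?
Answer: -58240/9 ≈ -6471.1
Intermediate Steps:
D = -1820
m(O) = (-21 + O)/(2*O) (m(O) = (-21 + O)/((2*O)) = (-21 + O)*(1/(2*O)) = (-21 + O)/(2*O))
D/m(48) = -1820*96/(-21 + 48) = -1820/((½)*(1/48)*27) = -1820/9/32 = -1820*32/9 = -58240/9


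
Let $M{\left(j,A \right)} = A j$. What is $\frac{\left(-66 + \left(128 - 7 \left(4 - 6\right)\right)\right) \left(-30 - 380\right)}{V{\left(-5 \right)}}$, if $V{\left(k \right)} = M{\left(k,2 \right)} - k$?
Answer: $6232$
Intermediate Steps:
$V{\left(k \right)} = k$ ($V{\left(k \right)} = 2 k - k = k$)
$\frac{\left(-66 + \left(128 - 7 \left(4 - 6\right)\right)\right) \left(-30 - 380\right)}{V{\left(-5 \right)}} = \frac{\left(-66 + \left(128 - 7 \left(4 - 6\right)\right)\right) \left(-30 - 380\right)}{-5} = \left(-66 + \left(128 - -14\right)\right) \left(-410\right) \left(- \frac{1}{5}\right) = \left(-66 + \left(128 + 14\right)\right) \left(-410\right) \left(- \frac{1}{5}\right) = \left(-66 + 142\right) \left(-410\right) \left(- \frac{1}{5}\right) = 76 \left(-410\right) \left(- \frac{1}{5}\right) = \left(-31160\right) \left(- \frac{1}{5}\right) = 6232$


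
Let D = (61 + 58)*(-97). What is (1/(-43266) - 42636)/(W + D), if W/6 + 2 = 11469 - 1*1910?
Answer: -1844689177/1981539534 ≈ -0.93094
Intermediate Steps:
W = 57342 (W = -12 + 6*(11469 - 1*1910) = -12 + 6*(11469 - 1910) = -12 + 6*9559 = -12 + 57354 = 57342)
D = -11543 (D = 119*(-97) = -11543)
(1/(-43266) - 42636)/(W + D) = (1/(-43266) - 42636)/(57342 - 11543) = (-1/43266 - 42636)/45799 = -1844689177/43266*1/45799 = -1844689177/1981539534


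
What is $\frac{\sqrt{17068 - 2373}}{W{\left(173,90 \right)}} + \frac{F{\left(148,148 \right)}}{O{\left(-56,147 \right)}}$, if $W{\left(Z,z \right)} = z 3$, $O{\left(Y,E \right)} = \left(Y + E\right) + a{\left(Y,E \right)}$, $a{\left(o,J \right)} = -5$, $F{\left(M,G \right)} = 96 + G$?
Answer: $\frac{122}{43} + \frac{\sqrt{14695}}{270} \approx 3.2862$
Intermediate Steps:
$O{\left(Y,E \right)} = -5 + E + Y$ ($O{\left(Y,E \right)} = \left(Y + E\right) - 5 = \left(E + Y\right) - 5 = -5 + E + Y$)
$W{\left(Z,z \right)} = 3 z$
$\frac{\sqrt{17068 - 2373}}{W{\left(173,90 \right)}} + \frac{F{\left(148,148 \right)}}{O{\left(-56,147 \right)}} = \frac{\sqrt{17068 - 2373}}{3 \cdot 90} + \frac{96 + 148}{-5 + 147 - 56} = \frac{\sqrt{14695}}{270} + \frac{244}{86} = \sqrt{14695} \cdot \frac{1}{270} + 244 \cdot \frac{1}{86} = \frac{\sqrt{14695}}{270} + \frac{122}{43} = \frac{122}{43} + \frac{\sqrt{14695}}{270}$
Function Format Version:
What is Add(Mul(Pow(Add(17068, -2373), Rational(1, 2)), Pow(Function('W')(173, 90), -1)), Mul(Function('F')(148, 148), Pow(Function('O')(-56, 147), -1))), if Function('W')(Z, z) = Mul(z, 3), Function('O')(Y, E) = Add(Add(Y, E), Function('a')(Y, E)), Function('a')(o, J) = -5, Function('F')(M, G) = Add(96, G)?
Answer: Add(Rational(122, 43), Mul(Rational(1, 270), Pow(14695, Rational(1, 2)))) ≈ 3.2862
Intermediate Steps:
Function('O')(Y, E) = Add(-5, E, Y) (Function('O')(Y, E) = Add(Add(Y, E), -5) = Add(Add(E, Y), -5) = Add(-5, E, Y))
Function('W')(Z, z) = Mul(3, z)
Add(Mul(Pow(Add(17068, -2373), Rational(1, 2)), Pow(Function('W')(173, 90), -1)), Mul(Function('F')(148, 148), Pow(Function('O')(-56, 147), -1))) = Add(Mul(Pow(Add(17068, -2373), Rational(1, 2)), Pow(Mul(3, 90), -1)), Mul(Add(96, 148), Pow(Add(-5, 147, -56), -1))) = Add(Mul(Pow(14695, Rational(1, 2)), Pow(270, -1)), Mul(244, Pow(86, -1))) = Add(Mul(Pow(14695, Rational(1, 2)), Rational(1, 270)), Mul(244, Rational(1, 86))) = Add(Mul(Rational(1, 270), Pow(14695, Rational(1, 2))), Rational(122, 43)) = Add(Rational(122, 43), Mul(Rational(1, 270), Pow(14695, Rational(1, 2))))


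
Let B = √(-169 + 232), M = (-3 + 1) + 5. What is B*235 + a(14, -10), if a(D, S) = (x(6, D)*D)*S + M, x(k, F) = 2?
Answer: -277 + 705*√7 ≈ 1588.3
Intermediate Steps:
M = 3 (M = -2 + 5 = 3)
a(D, S) = 3 + 2*D*S (a(D, S) = (2*D)*S + 3 = 2*D*S + 3 = 3 + 2*D*S)
B = 3*√7 (B = √63 = 3*√7 ≈ 7.9373)
B*235 + a(14, -10) = (3*√7)*235 + (3 + 2*14*(-10)) = 705*√7 + (3 - 280) = 705*√7 - 277 = -277 + 705*√7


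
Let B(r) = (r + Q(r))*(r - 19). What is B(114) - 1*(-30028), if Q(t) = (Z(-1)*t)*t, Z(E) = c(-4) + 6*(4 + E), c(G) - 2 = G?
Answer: 19794778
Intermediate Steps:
c(G) = 2 + G
Z(E) = 22 + 6*E (Z(E) = (2 - 4) + 6*(4 + E) = -2 + (24 + 6*E) = 22 + 6*E)
Q(t) = 16*t**2 (Q(t) = ((22 + 6*(-1))*t)*t = ((22 - 6)*t)*t = (16*t)*t = 16*t**2)
B(r) = (-19 + r)*(r + 16*r**2) (B(r) = (r + 16*r**2)*(r - 19) = (r + 16*r**2)*(-19 + r) = (-19 + r)*(r + 16*r**2))
B(114) - 1*(-30028) = 114*(-19 - 303*114 + 16*114**2) - 1*(-30028) = 114*(-19 - 34542 + 16*12996) + 30028 = 114*(-19 - 34542 + 207936) + 30028 = 114*173375 + 30028 = 19764750 + 30028 = 19794778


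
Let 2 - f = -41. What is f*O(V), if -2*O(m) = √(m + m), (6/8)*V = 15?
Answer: -43*√10 ≈ -135.98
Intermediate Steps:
V = 20 (V = (4/3)*15 = 20)
f = 43 (f = 2 - 1*(-41) = 2 + 41 = 43)
O(m) = -√2*√m/2 (O(m) = -√(m + m)/2 = -√2*√m/2)
f*O(V) = 43*(-√2*√20/2) = 43*(-√2*2*√5/2) = 43*(-√10) = -43*√10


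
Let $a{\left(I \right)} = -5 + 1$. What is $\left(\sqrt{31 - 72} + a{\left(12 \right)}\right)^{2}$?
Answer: $\left(4 - i \sqrt{41}\right)^{2} \approx -25.0 - 51.225 i$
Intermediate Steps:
$a{\left(I \right)} = -4$
$\left(\sqrt{31 - 72} + a{\left(12 \right)}\right)^{2} = \left(\sqrt{31 - 72} - 4\right)^{2} = \left(\sqrt{-41} - 4\right)^{2} = \left(i \sqrt{41} - 4\right)^{2} = \left(-4 + i \sqrt{41}\right)^{2}$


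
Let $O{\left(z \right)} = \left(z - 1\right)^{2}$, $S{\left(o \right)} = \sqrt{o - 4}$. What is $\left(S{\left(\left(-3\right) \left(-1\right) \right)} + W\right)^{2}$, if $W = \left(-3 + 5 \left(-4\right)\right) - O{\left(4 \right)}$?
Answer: $\left(32 - i\right)^{2} \approx 1023.0 - 64.0 i$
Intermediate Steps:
$S{\left(o \right)} = \sqrt{-4 + o}$
$O{\left(z \right)} = \left(-1 + z\right)^{2}$
$W = -32$ ($W = \left(-3 + 5 \left(-4\right)\right) - \left(-1 + 4\right)^{2} = \left(-3 - 20\right) - 3^{2} = -23 - 9 = -32$)
$\left(S{\left(\left(-3\right) \left(-1\right) \right)} + W\right)^{2} = \left(\sqrt{-4 - -3} - 32\right)^{2} = \left(\sqrt{-4 + 3} - 32\right)^{2} = \left(\sqrt{-1} - 32\right)^{2} = \left(i - 32\right)^{2} = \left(-32 + i\right)^{2}$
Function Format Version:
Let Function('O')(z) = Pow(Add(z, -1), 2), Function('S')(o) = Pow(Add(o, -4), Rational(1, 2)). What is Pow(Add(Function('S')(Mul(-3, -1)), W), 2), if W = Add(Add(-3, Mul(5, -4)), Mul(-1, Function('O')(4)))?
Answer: Pow(Add(32, Mul(-1, I)), 2) ≈ Add(1023.0, Mul(-64.000, I))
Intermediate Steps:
Function('S')(o) = Pow(Add(-4, o), Rational(1, 2))
Function('O')(z) = Pow(Add(-1, z), 2)
W = -32 (W = Add(Add(-3, Mul(5, -4)), Mul(-1, Pow(Add(-1, 4), 2))) = Add(Add(-3, -20), Mul(-1, Pow(3, 2))) = Add(-23, Mul(-1, 9)) = Add(-23, -9) = -32)
Pow(Add(Function('S')(Mul(-3, -1)), W), 2) = Pow(Add(Pow(Add(-4, Mul(-3, -1)), Rational(1, 2)), -32), 2) = Pow(Add(Pow(Add(-4, 3), Rational(1, 2)), -32), 2) = Pow(Add(Pow(-1, Rational(1, 2)), -32), 2) = Pow(Add(I, -32), 2) = Pow(Add(-32, I), 2)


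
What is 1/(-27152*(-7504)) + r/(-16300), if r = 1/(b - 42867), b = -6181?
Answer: 31350969/5090419566265600 ≈ 6.1588e-9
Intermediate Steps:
r = -1/49048 (r = 1/(-6181 - 42867) = 1/(-49048) = -1/49048 ≈ -2.0388e-5)
1/(-27152*(-7504)) + r/(-16300) = 1/(-27152*(-7504)) - 1/49048/(-16300) = -1/27152*(-1/7504) - 1/49048*(-1/16300) = 1/203748608 + 1/799482400 = 31350969/5090419566265600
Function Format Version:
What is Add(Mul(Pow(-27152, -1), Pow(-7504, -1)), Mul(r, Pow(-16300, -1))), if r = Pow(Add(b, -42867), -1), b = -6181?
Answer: Rational(31350969, 5090419566265600) ≈ 6.1588e-9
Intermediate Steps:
r = Rational(-1, 49048) (r = Pow(Add(-6181, -42867), -1) = Pow(-49048, -1) = Rational(-1, 49048) ≈ -2.0388e-5)
Add(Mul(Pow(-27152, -1), Pow(-7504, -1)), Mul(r, Pow(-16300, -1))) = Add(Mul(Pow(-27152, -1), Pow(-7504, -1)), Mul(Rational(-1, 49048), Pow(-16300, -1))) = Add(Mul(Rational(-1, 27152), Rational(-1, 7504)), Mul(Rational(-1, 49048), Rational(-1, 16300))) = Add(Rational(1, 203748608), Rational(1, 799482400)) = Rational(31350969, 5090419566265600)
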